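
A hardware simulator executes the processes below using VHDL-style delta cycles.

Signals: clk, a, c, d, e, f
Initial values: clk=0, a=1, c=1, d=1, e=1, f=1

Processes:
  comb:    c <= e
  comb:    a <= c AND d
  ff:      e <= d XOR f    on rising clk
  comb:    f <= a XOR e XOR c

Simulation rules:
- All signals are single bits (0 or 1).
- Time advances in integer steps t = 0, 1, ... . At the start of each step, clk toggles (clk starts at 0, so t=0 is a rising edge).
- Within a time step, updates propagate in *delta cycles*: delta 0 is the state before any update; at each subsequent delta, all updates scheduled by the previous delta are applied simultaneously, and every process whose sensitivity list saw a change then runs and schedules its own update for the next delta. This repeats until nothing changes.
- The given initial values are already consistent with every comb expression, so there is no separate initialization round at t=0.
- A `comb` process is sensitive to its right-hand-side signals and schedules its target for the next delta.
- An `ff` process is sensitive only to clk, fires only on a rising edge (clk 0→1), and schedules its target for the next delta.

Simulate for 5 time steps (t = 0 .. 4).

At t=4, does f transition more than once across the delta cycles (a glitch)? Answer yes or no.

yes

t0.Δ0 f=1 d=1 a=1 c=1 e=1 clk=0
t0.Δ1 f=1 d=1 a=1 c=1 e=1 clk=1
t0.Δ2 f=1 d=1 a=1 c=1 e=0 clk=1
t0.Δ3 f=0 d=1 a=1 c=0 e=0 clk=1
t0.Δ4 f=1 d=1 a=0 c=0 e=0 clk=1
t0.Δ5 f=0 d=1 a=0 c=0 e=0 clk=1
t1.Δ0 f=0 d=1 a=0 c=0 e=0 clk=1
t1.Δ1 f=0 d=1 a=0 c=0 e=0 clk=0
t2.Δ0 f=0 d=1 a=0 c=0 e=0 clk=0
t2.Δ1 f=0 d=1 a=0 c=0 e=0 clk=1
t2.Δ2 f=0 d=1 a=0 c=0 e=1 clk=1
t2.Δ3 f=1 d=1 a=0 c=1 e=1 clk=1
t2.Δ4 f=0 d=1 a=1 c=1 e=1 clk=1
t2.Δ5 f=1 d=1 a=1 c=1 e=1 clk=1
t3.Δ0 f=1 d=1 a=1 c=1 e=1 clk=1
t3.Δ1 f=1 d=1 a=1 c=1 e=1 clk=0
t4.Δ0 f=1 d=1 a=1 c=1 e=1 clk=0
t4.Δ1 f=1 d=1 a=1 c=1 e=1 clk=1
t4.Δ2 f=1 d=1 a=1 c=1 e=0 clk=1
t4.Δ3 f=0 d=1 a=1 c=0 e=0 clk=1
t4.Δ4 f=1 d=1 a=0 c=0 e=0 clk=1
t4.Δ5 f=0 d=1 a=0 c=0 e=0 clk=1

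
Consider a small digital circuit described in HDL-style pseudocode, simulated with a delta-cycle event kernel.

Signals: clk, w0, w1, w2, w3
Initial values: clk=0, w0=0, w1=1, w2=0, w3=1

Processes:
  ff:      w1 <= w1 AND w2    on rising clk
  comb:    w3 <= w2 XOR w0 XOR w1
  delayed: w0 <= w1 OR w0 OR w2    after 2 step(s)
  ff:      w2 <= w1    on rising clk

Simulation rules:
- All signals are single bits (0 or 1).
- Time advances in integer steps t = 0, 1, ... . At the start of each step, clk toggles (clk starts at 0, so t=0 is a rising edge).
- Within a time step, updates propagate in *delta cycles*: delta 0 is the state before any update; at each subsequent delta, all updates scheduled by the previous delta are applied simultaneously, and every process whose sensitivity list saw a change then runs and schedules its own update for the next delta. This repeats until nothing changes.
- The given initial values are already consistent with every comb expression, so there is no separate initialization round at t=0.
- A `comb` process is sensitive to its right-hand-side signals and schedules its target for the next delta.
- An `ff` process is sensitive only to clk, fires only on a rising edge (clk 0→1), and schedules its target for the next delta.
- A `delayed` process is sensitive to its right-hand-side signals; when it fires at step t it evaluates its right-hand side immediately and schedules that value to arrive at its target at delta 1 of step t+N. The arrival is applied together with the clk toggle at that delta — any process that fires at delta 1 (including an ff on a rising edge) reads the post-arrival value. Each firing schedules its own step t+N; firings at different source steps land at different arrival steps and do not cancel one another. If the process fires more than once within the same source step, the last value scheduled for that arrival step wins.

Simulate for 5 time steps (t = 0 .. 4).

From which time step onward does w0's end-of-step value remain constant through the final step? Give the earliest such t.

2

t0.Δ0 w1=1 clk=0 w2=0 w3=1 w0=0
t0.Δ1 w1=1 clk=1 w2=0 w3=1 w0=0
t0.Δ2 w1=0 clk=1 w2=1 w3=1 w0=0
t1.Δ0 w1=0 clk=1 w2=1 w3=1 w0=0
t1.Δ1 w1=0 clk=0 w2=1 w3=1 w0=0
t2.Δ0 w1=0 clk=0 w2=1 w3=1 w0=0
t2.Δ1 w1=0 clk=1 w2=1 w3=1 w0=1
t2.Δ2 w1=0 clk=1 w2=0 w3=0 w0=1
t2.Δ3 w1=0 clk=1 w2=0 w3=1 w0=1
t3.Δ0 w1=0 clk=1 w2=0 w3=1 w0=1
t3.Δ1 w1=0 clk=0 w2=0 w3=1 w0=1
t4.Δ0 w1=0 clk=0 w2=0 w3=1 w0=1
t4.Δ1 w1=0 clk=1 w2=0 w3=1 w0=1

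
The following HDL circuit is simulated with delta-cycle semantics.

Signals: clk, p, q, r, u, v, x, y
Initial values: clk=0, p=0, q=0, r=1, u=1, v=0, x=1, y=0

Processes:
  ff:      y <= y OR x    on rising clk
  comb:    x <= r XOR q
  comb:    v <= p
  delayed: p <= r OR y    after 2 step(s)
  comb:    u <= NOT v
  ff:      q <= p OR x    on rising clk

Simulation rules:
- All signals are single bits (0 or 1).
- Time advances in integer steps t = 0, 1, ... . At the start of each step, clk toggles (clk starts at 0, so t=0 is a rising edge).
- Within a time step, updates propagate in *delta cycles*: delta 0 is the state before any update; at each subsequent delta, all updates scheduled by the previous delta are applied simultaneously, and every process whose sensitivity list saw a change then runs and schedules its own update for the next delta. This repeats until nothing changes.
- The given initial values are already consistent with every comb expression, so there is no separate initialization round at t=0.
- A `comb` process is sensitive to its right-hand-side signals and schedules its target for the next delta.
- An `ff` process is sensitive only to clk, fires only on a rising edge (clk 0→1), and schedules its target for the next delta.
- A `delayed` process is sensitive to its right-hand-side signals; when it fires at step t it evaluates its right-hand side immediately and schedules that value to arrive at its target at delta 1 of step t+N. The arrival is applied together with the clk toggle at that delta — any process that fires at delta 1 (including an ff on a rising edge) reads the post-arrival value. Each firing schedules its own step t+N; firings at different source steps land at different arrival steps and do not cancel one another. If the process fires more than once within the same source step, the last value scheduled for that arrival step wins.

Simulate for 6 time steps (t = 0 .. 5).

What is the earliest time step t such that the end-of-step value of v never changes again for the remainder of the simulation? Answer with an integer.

2

t0.Δ0 v=0 q=0 x=1 u=1 y=0 clk=0 r=1 p=0
t0.Δ1 v=0 q=0 x=1 u=1 y=0 clk=1 r=1 p=0
t0.Δ2 v=0 q=1 x=1 u=1 y=1 clk=1 r=1 p=0
t0.Δ3 v=0 q=1 x=0 u=1 y=1 clk=1 r=1 p=0
t1.Δ0 v=0 q=1 x=0 u=1 y=1 clk=1 r=1 p=0
t1.Δ1 v=0 q=1 x=0 u=1 y=1 clk=0 r=1 p=0
t2.Δ0 v=0 q=1 x=0 u=1 y=1 clk=0 r=1 p=0
t2.Δ1 v=0 q=1 x=0 u=1 y=1 clk=1 r=1 p=1
t2.Δ2 v=1 q=1 x=0 u=1 y=1 clk=1 r=1 p=1
t2.Δ3 v=1 q=1 x=0 u=0 y=1 clk=1 r=1 p=1
t3.Δ0 v=1 q=1 x=0 u=0 y=1 clk=1 r=1 p=1
t3.Δ1 v=1 q=1 x=0 u=0 y=1 clk=0 r=1 p=1
t4.Δ0 v=1 q=1 x=0 u=0 y=1 clk=0 r=1 p=1
t4.Δ1 v=1 q=1 x=0 u=0 y=1 clk=1 r=1 p=1
t5.Δ0 v=1 q=1 x=0 u=0 y=1 clk=1 r=1 p=1
t5.Δ1 v=1 q=1 x=0 u=0 y=1 clk=0 r=1 p=1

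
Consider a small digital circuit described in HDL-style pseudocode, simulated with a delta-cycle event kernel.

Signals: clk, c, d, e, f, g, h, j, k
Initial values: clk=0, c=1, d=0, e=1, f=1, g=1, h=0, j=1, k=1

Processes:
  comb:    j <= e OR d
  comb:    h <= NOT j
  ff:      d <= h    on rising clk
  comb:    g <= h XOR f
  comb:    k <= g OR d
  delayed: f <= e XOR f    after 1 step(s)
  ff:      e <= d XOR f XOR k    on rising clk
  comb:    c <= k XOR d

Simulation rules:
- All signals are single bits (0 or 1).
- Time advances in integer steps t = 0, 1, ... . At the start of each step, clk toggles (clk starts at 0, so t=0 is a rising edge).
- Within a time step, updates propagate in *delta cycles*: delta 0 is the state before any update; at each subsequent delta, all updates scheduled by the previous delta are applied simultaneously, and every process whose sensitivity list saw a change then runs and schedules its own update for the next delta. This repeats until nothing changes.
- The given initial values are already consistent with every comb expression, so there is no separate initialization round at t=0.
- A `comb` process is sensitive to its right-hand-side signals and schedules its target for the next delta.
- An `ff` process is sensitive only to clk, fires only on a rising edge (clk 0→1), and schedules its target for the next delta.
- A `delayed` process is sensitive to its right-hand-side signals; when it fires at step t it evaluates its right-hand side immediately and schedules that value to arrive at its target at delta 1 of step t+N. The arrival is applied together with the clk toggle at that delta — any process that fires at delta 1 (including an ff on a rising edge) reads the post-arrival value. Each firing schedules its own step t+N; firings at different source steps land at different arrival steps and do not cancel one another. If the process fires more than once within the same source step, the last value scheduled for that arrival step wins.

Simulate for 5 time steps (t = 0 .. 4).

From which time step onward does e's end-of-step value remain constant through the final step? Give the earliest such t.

2

t0.Δ0 g=1 h=0 d=0 c=1 clk=0 f=1 j=1 k=1 e=1
t0.Δ1 g=1 h=0 d=0 c=1 clk=1 f=1 j=1 k=1 e=1
t0.Δ2 g=1 h=0 d=0 c=1 clk=1 f=1 j=1 k=1 e=0
t0.Δ3 g=1 h=0 d=0 c=1 clk=1 f=1 j=0 k=1 e=0
t0.Δ4 g=1 h=1 d=0 c=1 clk=1 f=1 j=0 k=1 e=0
t0.Δ5 g=0 h=1 d=0 c=1 clk=1 f=1 j=0 k=1 e=0
t0.Δ6 g=0 h=1 d=0 c=1 clk=1 f=1 j=0 k=0 e=0
t0.Δ7 g=0 h=1 d=0 c=0 clk=1 f=1 j=0 k=0 e=0
t1.Δ0 g=0 h=1 d=0 c=0 clk=1 f=1 j=0 k=0 e=0
t1.Δ1 g=0 h=1 d=0 c=0 clk=0 f=1 j=0 k=0 e=0
t2.Δ0 g=0 h=1 d=0 c=0 clk=0 f=1 j=0 k=0 e=0
t2.Δ1 g=0 h=1 d=0 c=0 clk=1 f=1 j=0 k=0 e=0
t2.Δ2 g=0 h=1 d=1 c=0 clk=1 f=1 j=0 k=0 e=1
t2.Δ3 g=0 h=1 d=1 c=1 clk=1 f=1 j=1 k=1 e=1
t2.Δ4 g=0 h=0 d=1 c=0 clk=1 f=1 j=1 k=1 e=1
t2.Δ5 g=1 h=0 d=1 c=0 clk=1 f=1 j=1 k=1 e=1
t3.Δ0 g=1 h=0 d=1 c=0 clk=1 f=1 j=1 k=1 e=1
t3.Δ1 g=1 h=0 d=1 c=0 clk=0 f=0 j=1 k=1 e=1
t3.Δ2 g=0 h=0 d=1 c=0 clk=0 f=0 j=1 k=1 e=1
t4.Δ0 g=0 h=0 d=1 c=0 clk=0 f=0 j=1 k=1 e=1
t4.Δ1 g=0 h=0 d=1 c=0 clk=1 f=1 j=1 k=1 e=1
t4.Δ2 g=1 h=0 d=0 c=0 clk=1 f=1 j=1 k=1 e=1
t4.Δ3 g=1 h=0 d=0 c=1 clk=1 f=1 j=1 k=1 e=1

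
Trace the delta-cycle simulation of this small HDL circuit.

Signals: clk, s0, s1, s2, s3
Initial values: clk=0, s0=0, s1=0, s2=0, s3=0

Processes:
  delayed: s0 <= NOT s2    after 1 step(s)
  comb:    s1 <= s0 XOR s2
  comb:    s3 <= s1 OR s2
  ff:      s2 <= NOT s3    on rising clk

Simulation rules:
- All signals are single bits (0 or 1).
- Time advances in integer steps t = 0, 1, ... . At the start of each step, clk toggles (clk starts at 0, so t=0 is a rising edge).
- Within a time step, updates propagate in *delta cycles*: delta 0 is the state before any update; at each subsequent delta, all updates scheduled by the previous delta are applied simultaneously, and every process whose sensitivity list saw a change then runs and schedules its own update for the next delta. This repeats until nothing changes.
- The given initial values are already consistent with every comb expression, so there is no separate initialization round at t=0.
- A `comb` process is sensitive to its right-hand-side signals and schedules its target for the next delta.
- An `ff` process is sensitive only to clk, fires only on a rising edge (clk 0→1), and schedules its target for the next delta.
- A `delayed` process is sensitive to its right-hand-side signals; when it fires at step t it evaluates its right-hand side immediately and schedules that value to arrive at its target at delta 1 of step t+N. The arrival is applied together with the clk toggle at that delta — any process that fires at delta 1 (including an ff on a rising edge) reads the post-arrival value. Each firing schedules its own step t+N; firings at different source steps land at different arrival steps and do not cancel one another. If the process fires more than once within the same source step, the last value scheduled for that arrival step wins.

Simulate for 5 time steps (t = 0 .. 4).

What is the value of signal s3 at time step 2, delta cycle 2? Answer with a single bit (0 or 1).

[bits: s2,s3,s0,clk,s1]
t=0: Δ0=00000 Δ1=00010 Δ2=10010 Δ3=11011 | 3Δ
t=1: Δ0=11011 Δ1=11001 | 1Δ
t=2: Δ0=11001 Δ1=11011 Δ2=01011 Δ3=01010 Δ4=00010 | 4Δ
t=3: Δ0=00010 Δ1=00100 Δ2=00101 Δ3=01101 | 3Δ
t=4: Δ0=01101 Δ1=01111 | 1Δ

1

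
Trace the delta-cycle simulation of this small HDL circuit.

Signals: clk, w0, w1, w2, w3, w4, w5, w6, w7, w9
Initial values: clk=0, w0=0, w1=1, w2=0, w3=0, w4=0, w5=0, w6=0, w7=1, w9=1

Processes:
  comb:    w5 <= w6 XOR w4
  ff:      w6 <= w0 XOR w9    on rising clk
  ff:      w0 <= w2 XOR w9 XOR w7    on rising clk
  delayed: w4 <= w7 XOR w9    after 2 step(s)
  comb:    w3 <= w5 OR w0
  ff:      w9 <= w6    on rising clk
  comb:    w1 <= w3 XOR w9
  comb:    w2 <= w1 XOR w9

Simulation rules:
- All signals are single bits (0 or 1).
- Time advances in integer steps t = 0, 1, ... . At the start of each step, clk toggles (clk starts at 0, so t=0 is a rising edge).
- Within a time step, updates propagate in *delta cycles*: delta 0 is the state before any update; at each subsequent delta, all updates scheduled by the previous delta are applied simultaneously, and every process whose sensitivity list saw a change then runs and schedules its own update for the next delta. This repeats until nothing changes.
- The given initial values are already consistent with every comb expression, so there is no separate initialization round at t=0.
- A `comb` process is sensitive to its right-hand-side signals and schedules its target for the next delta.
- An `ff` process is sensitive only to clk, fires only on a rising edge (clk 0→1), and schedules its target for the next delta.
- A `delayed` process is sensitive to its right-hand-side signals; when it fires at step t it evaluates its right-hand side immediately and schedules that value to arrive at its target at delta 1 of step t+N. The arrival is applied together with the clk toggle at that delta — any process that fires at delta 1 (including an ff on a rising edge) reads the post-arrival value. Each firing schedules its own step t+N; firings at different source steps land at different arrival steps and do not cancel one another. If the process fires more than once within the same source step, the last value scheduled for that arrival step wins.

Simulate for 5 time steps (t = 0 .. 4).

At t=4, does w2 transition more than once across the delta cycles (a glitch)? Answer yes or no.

t0.Δ0 w1=1 w5=0 clk=0 w3=0 w2=0 w6=0 w0=0 w7=1 w9=1 w4=0
t0.Δ1 w1=1 w5=0 clk=1 w3=0 w2=0 w6=0 w0=0 w7=1 w9=1 w4=0
t0.Δ2 w1=1 w5=0 clk=1 w3=0 w2=0 w6=1 w0=0 w7=1 w9=0 w4=0
t0.Δ3 w1=0 w5=1 clk=1 w3=0 w2=1 w6=1 w0=0 w7=1 w9=0 w4=0
t0.Δ4 w1=0 w5=1 clk=1 w3=1 w2=0 w6=1 w0=0 w7=1 w9=0 w4=0
t0.Δ5 w1=1 w5=1 clk=1 w3=1 w2=0 w6=1 w0=0 w7=1 w9=0 w4=0
t0.Δ6 w1=1 w5=1 clk=1 w3=1 w2=1 w6=1 w0=0 w7=1 w9=0 w4=0
t1.Δ0 w1=1 w5=1 clk=1 w3=1 w2=1 w6=1 w0=0 w7=1 w9=0 w4=0
t1.Δ1 w1=1 w5=1 clk=0 w3=1 w2=1 w6=1 w0=0 w7=1 w9=0 w4=0
t2.Δ0 w1=1 w5=1 clk=0 w3=1 w2=1 w6=1 w0=0 w7=1 w9=0 w4=0
t2.Δ1 w1=1 w5=1 clk=1 w3=1 w2=1 w6=1 w0=0 w7=1 w9=0 w4=1
t2.Δ2 w1=1 w5=0 clk=1 w3=1 w2=1 w6=0 w0=0 w7=1 w9=1 w4=1
t2.Δ3 w1=0 w5=1 clk=1 w3=0 w2=0 w6=0 w0=0 w7=1 w9=1 w4=1
t2.Δ4 w1=1 w5=1 clk=1 w3=1 w2=1 w6=0 w0=0 w7=1 w9=1 w4=1
t2.Δ5 w1=0 w5=1 clk=1 w3=1 w2=0 w6=0 w0=0 w7=1 w9=1 w4=1
t2.Δ6 w1=0 w5=1 clk=1 w3=1 w2=1 w6=0 w0=0 w7=1 w9=1 w4=1
t3.Δ0 w1=0 w5=1 clk=1 w3=1 w2=1 w6=0 w0=0 w7=1 w9=1 w4=1
t3.Δ1 w1=0 w5=1 clk=0 w3=1 w2=1 w6=0 w0=0 w7=1 w9=1 w4=1
t4.Δ0 w1=0 w5=1 clk=0 w3=1 w2=1 w6=0 w0=0 w7=1 w9=1 w4=1
t4.Δ1 w1=0 w5=1 clk=1 w3=1 w2=1 w6=0 w0=0 w7=1 w9=1 w4=0
t4.Δ2 w1=0 w5=0 clk=1 w3=1 w2=1 w6=1 w0=1 w7=1 w9=0 w4=0
t4.Δ3 w1=1 w5=1 clk=1 w3=1 w2=0 w6=1 w0=1 w7=1 w9=0 w4=0
t4.Δ4 w1=1 w5=1 clk=1 w3=1 w2=1 w6=1 w0=1 w7=1 w9=0 w4=0

yes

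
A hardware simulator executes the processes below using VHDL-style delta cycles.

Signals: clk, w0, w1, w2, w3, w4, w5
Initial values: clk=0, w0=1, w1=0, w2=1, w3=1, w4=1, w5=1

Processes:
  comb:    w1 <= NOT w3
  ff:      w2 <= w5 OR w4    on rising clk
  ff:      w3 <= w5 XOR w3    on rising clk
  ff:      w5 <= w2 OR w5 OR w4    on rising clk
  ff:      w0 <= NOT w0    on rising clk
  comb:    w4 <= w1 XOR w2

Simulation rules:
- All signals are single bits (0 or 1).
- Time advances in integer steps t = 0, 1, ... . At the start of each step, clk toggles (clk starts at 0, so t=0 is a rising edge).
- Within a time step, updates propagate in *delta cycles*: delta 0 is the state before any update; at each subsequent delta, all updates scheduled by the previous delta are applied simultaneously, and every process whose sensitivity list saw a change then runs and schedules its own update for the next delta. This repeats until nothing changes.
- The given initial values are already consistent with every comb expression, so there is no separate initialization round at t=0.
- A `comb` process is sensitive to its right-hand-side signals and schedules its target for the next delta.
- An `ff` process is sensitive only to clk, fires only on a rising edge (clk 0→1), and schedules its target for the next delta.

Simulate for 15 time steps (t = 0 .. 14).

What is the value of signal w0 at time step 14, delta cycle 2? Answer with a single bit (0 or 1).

1

t0.Δ0 w5=1 w3=1 w0=1 w2=1 w4=1 w1=0 clk=0
t0.Δ1 w5=1 w3=1 w0=1 w2=1 w4=1 w1=0 clk=1
t0.Δ2 w5=1 w3=0 w0=0 w2=1 w4=1 w1=0 clk=1
t0.Δ3 w5=1 w3=0 w0=0 w2=1 w4=1 w1=1 clk=1
t0.Δ4 w5=1 w3=0 w0=0 w2=1 w4=0 w1=1 clk=1
t1.Δ0 w5=1 w3=0 w0=0 w2=1 w4=0 w1=1 clk=1
t1.Δ1 w5=1 w3=0 w0=0 w2=1 w4=0 w1=1 clk=0
t2.Δ0 w5=1 w3=0 w0=0 w2=1 w4=0 w1=1 clk=0
t2.Δ1 w5=1 w3=0 w0=0 w2=1 w4=0 w1=1 clk=1
t2.Δ2 w5=1 w3=1 w0=1 w2=1 w4=0 w1=1 clk=1
t2.Δ3 w5=1 w3=1 w0=1 w2=1 w4=0 w1=0 clk=1
t2.Δ4 w5=1 w3=1 w0=1 w2=1 w4=1 w1=0 clk=1
t3.Δ0 w5=1 w3=1 w0=1 w2=1 w4=1 w1=0 clk=1
t3.Δ1 w5=1 w3=1 w0=1 w2=1 w4=1 w1=0 clk=0
t4.Δ0 w5=1 w3=1 w0=1 w2=1 w4=1 w1=0 clk=0
t4.Δ1 w5=1 w3=1 w0=1 w2=1 w4=1 w1=0 clk=1
t4.Δ2 w5=1 w3=0 w0=0 w2=1 w4=1 w1=0 clk=1
t4.Δ3 w5=1 w3=0 w0=0 w2=1 w4=1 w1=1 clk=1
t4.Δ4 w5=1 w3=0 w0=0 w2=1 w4=0 w1=1 clk=1
t5.Δ0 w5=1 w3=0 w0=0 w2=1 w4=0 w1=1 clk=1
t5.Δ1 w5=1 w3=0 w0=0 w2=1 w4=0 w1=1 clk=0
t6.Δ0 w5=1 w3=0 w0=0 w2=1 w4=0 w1=1 clk=0
t6.Δ1 w5=1 w3=0 w0=0 w2=1 w4=0 w1=1 clk=1
t6.Δ2 w5=1 w3=1 w0=1 w2=1 w4=0 w1=1 clk=1
t6.Δ3 w5=1 w3=1 w0=1 w2=1 w4=0 w1=0 clk=1
t6.Δ4 w5=1 w3=1 w0=1 w2=1 w4=1 w1=0 clk=1
t7.Δ0 w5=1 w3=1 w0=1 w2=1 w4=1 w1=0 clk=1
t7.Δ1 w5=1 w3=1 w0=1 w2=1 w4=1 w1=0 clk=0
t8.Δ0 w5=1 w3=1 w0=1 w2=1 w4=1 w1=0 clk=0
t8.Δ1 w5=1 w3=1 w0=1 w2=1 w4=1 w1=0 clk=1
t8.Δ2 w5=1 w3=0 w0=0 w2=1 w4=1 w1=0 clk=1
t8.Δ3 w5=1 w3=0 w0=0 w2=1 w4=1 w1=1 clk=1
t8.Δ4 w5=1 w3=0 w0=0 w2=1 w4=0 w1=1 clk=1
t9.Δ0 w5=1 w3=0 w0=0 w2=1 w4=0 w1=1 clk=1
t9.Δ1 w5=1 w3=0 w0=0 w2=1 w4=0 w1=1 clk=0
t10.Δ0 w5=1 w3=0 w0=0 w2=1 w4=0 w1=1 clk=0
t10.Δ1 w5=1 w3=0 w0=0 w2=1 w4=0 w1=1 clk=1
t10.Δ2 w5=1 w3=1 w0=1 w2=1 w4=0 w1=1 clk=1
t10.Δ3 w5=1 w3=1 w0=1 w2=1 w4=0 w1=0 clk=1
t10.Δ4 w5=1 w3=1 w0=1 w2=1 w4=1 w1=0 clk=1
t11.Δ0 w5=1 w3=1 w0=1 w2=1 w4=1 w1=0 clk=1
t11.Δ1 w5=1 w3=1 w0=1 w2=1 w4=1 w1=0 clk=0
t12.Δ0 w5=1 w3=1 w0=1 w2=1 w4=1 w1=0 clk=0
t12.Δ1 w5=1 w3=1 w0=1 w2=1 w4=1 w1=0 clk=1
t12.Δ2 w5=1 w3=0 w0=0 w2=1 w4=1 w1=0 clk=1
t12.Δ3 w5=1 w3=0 w0=0 w2=1 w4=1 w1=1 clk=1
t12.Δ4 w5=1 w3=0 w0=0 w2=1 w4=0 w1=1 clk=1
t13.Δ0 w5=1 w3=0 w0=0 w2=1 w4=0 w1=1 clk=1
t13.Δ1 w5=1 w3=0 w0=0 w2=1 w4=0 w1=1 clk=0
t14.Δ0 w5=1 w3=0 w0=0 w2=1 w4=0 w1=1 clk=0
t14.Δ1 w5=1 w3=0 w0=0 w2=1 w4=0 w1=1 clk=1
t14.Δ2 w5=1 w3=1 w0=1 w2=1 w4=0 w1=1 clk=1
t14.Δ3 w5=1 w3=1 w0=1 w2=1 w4=0 w1=0 clk=1
t14.Δ4 w5=1 w3=1 w0=1 w2=1 w4=1 w1=0 clk=1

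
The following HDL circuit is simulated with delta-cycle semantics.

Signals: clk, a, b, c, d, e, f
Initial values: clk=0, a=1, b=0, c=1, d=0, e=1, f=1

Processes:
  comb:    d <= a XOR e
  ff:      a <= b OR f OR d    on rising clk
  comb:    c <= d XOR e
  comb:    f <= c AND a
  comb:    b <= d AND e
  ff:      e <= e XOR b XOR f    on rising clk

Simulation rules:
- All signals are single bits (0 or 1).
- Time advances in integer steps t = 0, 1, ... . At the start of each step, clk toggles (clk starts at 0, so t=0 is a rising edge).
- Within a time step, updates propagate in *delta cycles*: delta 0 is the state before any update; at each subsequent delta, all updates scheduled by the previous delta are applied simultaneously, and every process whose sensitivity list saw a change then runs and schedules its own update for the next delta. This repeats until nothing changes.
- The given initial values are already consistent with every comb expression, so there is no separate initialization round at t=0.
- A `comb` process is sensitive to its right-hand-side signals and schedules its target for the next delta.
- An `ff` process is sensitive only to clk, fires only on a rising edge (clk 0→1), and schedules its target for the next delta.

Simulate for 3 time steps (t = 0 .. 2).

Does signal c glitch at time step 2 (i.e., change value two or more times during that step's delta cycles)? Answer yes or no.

yes

[bits: c,a,d,b,e,f,clk]
t=0: Δ0=1100110 Δ1=1100111 Δ2=1100011 Δ3=0110011 Δ4=1110001 Δ5=1110011 | 5Δ
t=1: Δ0=1110011 Δ1=1110010 | 1Δ
t=2: Δ0=1110010 Δ1=1110011 Δ2=1110111 Δ3=0101111 Δ4=1100101 Δ5=1100111 | 5Δ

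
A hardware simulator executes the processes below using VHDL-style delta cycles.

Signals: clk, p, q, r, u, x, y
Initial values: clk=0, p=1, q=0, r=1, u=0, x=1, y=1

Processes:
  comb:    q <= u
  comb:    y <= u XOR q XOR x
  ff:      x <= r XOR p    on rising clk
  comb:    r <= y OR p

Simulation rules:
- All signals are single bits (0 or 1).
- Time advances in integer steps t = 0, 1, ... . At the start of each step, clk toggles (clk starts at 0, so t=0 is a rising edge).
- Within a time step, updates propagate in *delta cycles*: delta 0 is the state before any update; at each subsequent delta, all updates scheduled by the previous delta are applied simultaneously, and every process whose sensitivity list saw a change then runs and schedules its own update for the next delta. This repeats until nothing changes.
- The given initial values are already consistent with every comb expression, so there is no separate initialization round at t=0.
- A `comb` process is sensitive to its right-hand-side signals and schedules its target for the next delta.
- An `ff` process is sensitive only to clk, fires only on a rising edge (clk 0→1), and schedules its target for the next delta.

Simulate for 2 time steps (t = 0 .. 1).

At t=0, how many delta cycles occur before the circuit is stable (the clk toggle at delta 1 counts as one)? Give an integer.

3

t=0 Δ0: y=1 r=1 q=0 x=1 u=0 p=1 clk=0
  Δ1: clk:0→1
  Δ2: x:1→0
  Δ3: y:1→0
  (3Δ to stable)
t=1 Δ0: y=0 r=1 q=0 x=0 u=0 p=1 clk=1
  Δ1: clk:1→0
  (1Δ to stable)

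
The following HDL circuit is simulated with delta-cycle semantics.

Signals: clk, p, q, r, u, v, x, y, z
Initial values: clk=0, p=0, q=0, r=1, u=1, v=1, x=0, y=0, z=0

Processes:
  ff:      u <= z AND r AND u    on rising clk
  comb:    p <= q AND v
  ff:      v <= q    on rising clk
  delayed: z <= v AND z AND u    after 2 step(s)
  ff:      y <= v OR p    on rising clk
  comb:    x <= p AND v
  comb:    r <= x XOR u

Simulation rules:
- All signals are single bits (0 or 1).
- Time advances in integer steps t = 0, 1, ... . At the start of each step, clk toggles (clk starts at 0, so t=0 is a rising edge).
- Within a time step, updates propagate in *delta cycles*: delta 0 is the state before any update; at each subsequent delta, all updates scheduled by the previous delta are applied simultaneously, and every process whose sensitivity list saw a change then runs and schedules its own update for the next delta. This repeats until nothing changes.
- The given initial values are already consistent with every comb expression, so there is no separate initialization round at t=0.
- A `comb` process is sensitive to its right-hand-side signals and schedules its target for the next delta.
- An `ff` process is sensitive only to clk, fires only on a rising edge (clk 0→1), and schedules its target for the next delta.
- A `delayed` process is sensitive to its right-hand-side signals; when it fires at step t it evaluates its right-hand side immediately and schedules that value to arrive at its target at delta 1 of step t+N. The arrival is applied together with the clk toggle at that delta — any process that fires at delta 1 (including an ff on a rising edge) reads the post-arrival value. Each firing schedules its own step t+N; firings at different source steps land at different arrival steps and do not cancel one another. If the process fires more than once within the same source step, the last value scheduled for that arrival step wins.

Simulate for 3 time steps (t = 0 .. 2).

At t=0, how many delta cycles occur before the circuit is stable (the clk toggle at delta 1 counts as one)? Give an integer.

t=0 Δ0: x=0 z=0 r=1 p=0 u=1 clk=0 v=1 y=0 q=0
  Δ1: clk:0→1
  Δ2: u:1→0, v:1→0, y:0→1
  Δ3: r:1→0
  (3Δ to stable)
t=1 Δ0: x=0 z=0 r=0 p=0 u=0 clk=1 v=0 y=1 q=0
  Δ1: clk:1→0
  (1Δ to stable)
t=2 Δ0: x=0 z=0 r=0 p=0 u=0 clk=0 v=0 y=1 q=0
  Δ1: clk:0→1
  Δ2: y:1→0
  (2Δ to stable)

3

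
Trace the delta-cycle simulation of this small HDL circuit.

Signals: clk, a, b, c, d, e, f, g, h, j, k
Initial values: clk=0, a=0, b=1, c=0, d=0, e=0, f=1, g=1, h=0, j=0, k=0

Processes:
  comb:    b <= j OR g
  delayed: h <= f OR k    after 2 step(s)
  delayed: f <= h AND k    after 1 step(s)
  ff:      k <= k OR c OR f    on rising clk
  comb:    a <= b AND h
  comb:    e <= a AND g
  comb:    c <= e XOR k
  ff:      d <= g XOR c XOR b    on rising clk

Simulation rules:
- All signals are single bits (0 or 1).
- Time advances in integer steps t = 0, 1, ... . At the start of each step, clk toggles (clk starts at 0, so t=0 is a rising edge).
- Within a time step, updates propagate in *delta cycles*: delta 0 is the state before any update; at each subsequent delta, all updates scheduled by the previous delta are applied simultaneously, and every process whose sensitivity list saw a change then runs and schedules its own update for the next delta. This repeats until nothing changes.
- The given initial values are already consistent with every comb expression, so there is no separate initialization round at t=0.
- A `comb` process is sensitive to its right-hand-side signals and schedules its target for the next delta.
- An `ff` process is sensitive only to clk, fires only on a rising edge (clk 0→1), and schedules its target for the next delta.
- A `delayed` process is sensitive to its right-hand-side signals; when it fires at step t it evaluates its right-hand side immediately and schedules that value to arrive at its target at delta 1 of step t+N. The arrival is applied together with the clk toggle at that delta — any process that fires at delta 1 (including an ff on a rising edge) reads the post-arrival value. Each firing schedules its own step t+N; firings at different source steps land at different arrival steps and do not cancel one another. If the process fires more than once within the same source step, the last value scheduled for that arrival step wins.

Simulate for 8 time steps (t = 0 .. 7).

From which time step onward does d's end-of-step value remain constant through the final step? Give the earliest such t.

4

t0.Δ0 b=1 f=1 k=0 a=0 g=1 d=0 h=0 e=0 j=0 c=0 clk=0
t0.Δ1 b=1 f=1 k=0 a=0 g=1 d=0 h=0 e=0 j=0 c=0 clk=1
t0.Δ2 b=1 f=1 k=1 a=0 g=1 d=0 h=0 e=0 j=0 c=0 clk=1
t0.Δ3 b=1 f=1 k=1 a=0 g=1 d=0 h=0 e=0 j=0 c=1 clk=1
t1.Δ0 b=1 f=1 k=1 a=0 g=1 d=0 h=0 e=0 j=0 c=1 clk=1
t1.Δ1 b=1 f=0 k=1 a=0 g=1 d=0 h=0 e=0 j=0 c=1 clk=0
t2.Δ0 b=1 f=0 k=1 a=0 g=1 d=0 h=0 e=0 j=0 c=1 clk=0
t2.Δ1 b=1 f=0 k=1 a=0 g=1 d=0 h=1 e=0 j=0 c=1 clk=1
t2.Δ2 b=1 f=0 k=1 a=1 g=1 d=1 h=1 e=0 j=0 c=1 clk=1
t2.Δ3 b=1 f=0 k=1 a=1 g=1 d=1 h=1 e=1 j=0 c=1 clk=1
t2.Δ4 b=1 f=0 k=1 a=1 g=1 d=1 h=1 e=1 j=0 c=0 clk=1
t3.Δ0 b=1 f=0 k=1 a=1 g=1 d=1 h=1 e=1 j=0 c=0 clk=1
t3.Δ1 b=1 f=1 k=1 a=1 g=1 d=1 h=1 e=1 j=0 c=0 clk=0
t4.Δ0 b=1 f=1 k=1 a=1 g=1 d=1 h=1 e=1 j=0 c=0 clk=0
t4.Δ1 b=1 f=1 k=1 a=1 g=1 d=1 h=1 e=1 j=0 c=0 clk=1
t4.Δ2 b=1 f=1 k=1 a=1 g=1 d=0 h=1 e=1 j=0 c=0 clk=1
t5.Δ0 b=1 f=1 k=1 a=1 g=1 d=0 h=1 e=1 j=0 c=0 clk=1
t5.Δ1 b=1 f=1 k=1 a=1 g=1 d=0 h=1 e=1 j=0 c=0 clk=0
t6.Δ0 b=1 f=1 k=1 a=1 g=1 d=0 h=1 e=1 j=0 c=0 clk=0
t6.Δ1 b=1 f=1 k=1 a=1 g=1 d=0 h=1 e=1 j=0 c=0 clk=1
t7.Δ0 b=1 f=1 k=1 a=1 g=1 d=0 h=1 e=1 j=0 c=0 clk=1
t7.Δ1 b=1 f=1 k=1 a=1 g=1 d=0 h=1 e=1 j=0 c=0 clk=0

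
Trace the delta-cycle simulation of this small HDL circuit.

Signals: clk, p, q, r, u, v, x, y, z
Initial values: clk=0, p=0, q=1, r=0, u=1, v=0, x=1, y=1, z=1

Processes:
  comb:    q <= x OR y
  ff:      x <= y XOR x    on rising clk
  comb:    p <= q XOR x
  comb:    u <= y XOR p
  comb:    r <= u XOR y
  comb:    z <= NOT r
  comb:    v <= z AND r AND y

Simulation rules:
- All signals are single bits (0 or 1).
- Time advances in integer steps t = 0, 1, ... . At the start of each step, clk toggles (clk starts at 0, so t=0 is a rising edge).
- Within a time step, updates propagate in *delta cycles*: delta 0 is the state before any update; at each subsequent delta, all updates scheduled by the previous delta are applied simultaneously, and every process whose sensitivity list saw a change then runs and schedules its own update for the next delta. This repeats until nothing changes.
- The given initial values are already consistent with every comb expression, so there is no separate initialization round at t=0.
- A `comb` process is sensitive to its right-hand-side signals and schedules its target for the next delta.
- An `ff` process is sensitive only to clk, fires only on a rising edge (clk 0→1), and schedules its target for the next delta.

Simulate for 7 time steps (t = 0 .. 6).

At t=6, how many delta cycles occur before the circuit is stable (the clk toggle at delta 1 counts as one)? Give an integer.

6

[bits: r,u,q,clk,v,z,y,p,x]
t=0: Δ0=011001101 Δ1=011101101 Δ2=011101100 Δ3=011101110 Δ4=001101110 Δ5=101101110 Δ6=101110110 Δ7=101100110 | 7Δ
t=1: Δ0=101100110 Δ1=101000110 | 1Δ
t=2: Δ0=101000110 Δ1=101100110 Δ2=101100111 Δ3=101100101 Δ4=111100101 Δ5=011100101 Δ6=011101101 | 6Δ
t=3: Δ0=011101101 Δ1=011001101 | 1Δ
t=4: Δ0=011001101 Δ1=011101101 Δ2=011101100 Δ3=011101110 Δ4=001101110 Δ5=101101110 Δ6=101110110 Δ7=101100110 | 7Δ
t=5: Δ0=101100110 Δ1=101000110 | 1Δ
t=6: Δ0=101000110 Δ1=101100110 Δ2=101100111 Δ3=101100101 Δ4=111100101 Δ5=011100101 Δ6=011101101 | 6Δ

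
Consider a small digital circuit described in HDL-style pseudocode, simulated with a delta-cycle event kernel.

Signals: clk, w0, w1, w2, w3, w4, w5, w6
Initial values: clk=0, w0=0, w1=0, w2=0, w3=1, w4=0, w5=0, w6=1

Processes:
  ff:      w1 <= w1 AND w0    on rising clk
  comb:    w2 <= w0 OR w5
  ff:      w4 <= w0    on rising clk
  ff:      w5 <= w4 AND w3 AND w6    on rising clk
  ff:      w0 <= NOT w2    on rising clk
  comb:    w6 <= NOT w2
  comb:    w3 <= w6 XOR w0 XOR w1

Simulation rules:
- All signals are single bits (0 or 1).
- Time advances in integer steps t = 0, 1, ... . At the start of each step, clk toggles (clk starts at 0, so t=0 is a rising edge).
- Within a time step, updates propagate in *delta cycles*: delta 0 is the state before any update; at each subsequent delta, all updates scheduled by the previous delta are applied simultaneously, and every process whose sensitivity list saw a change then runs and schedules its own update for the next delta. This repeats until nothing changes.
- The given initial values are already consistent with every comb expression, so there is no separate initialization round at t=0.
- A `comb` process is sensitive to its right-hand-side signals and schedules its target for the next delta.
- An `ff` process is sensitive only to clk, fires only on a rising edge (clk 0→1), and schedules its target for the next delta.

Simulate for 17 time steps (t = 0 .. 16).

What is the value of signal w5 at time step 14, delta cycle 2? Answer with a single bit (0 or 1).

0

[bits: w0,w3,clk,w6,w5,w1,w2,w4]
t=0: Δ0=01010000 Δ1=01110000 Δ2=11110000 Δ3=10110010 Δ4=10100010 Δ5=11100010 | 5Δ
t=1: Δ0=11100010 Δ1=11000010 | 1Δ
t=2: Δ0=11000010 Δ1=11100010 Δ2=01100011 Δ3=00100001 Δ4=00110001 Δ5=01110001 | 5Δ
t=3: Δ0=01110001 Δ1=01010001 | 1Δ
t=4: Δ0=01010001 Δ1=01110001 Δ2=11111000 Δ3=10111010 Δ4=10101010 Δ5=11101010 | 5Δ
t=5: Δ0=11101010 Δ1=11001010 | 1Δ
t=6: Δ0=11001010 Δ1=11101010 Δ2=01100011 Δ3=00100001 Δ4=00110001 Δ5=01110001 | 5Δ
t=7: Δ0=01110001 Δ1=01010001 | 1Δ
t=8: Δ0=01010001 Δ1=01110001 Δ2=11111000 Δ3=10111010 Δ4=10101010 Δ5=11101010 | 5Δ
t=9: Δ0=11101010 Δ1=11001010 | 1Δ
t=10: Δ0=11001010 Δ1=11101010 Δ2=01100011 Δ3=00100001 Δ4=00110001 Δ5=01110001 | 5Δ
t=11: Δ0=01110001 Δ1=01010001 | 1Δ
t=12: Δ0=01010001 Δ1=01110001 Δ2=11111000 Δ3=10111010 Δ4=10101010 Δ5=11101010 | 5Δ
t=13: Δ0=11101010 Δ1=11001010 | 1Δ
t=14: Δ0=11001010 Δ1=11101010 Δ2=01100011 Δ3=00100001 Δ4=00110001 Δ5=01110001 | 5Δ
t=15: Δ0=01110001 Δ1=01010001 | 1Δ
t=16: Δ0=01010001 Δ1=01110001 Δ2=11111000 Δ3=10111010 Δ4=10101010 Δ5=11101010 | 5Δ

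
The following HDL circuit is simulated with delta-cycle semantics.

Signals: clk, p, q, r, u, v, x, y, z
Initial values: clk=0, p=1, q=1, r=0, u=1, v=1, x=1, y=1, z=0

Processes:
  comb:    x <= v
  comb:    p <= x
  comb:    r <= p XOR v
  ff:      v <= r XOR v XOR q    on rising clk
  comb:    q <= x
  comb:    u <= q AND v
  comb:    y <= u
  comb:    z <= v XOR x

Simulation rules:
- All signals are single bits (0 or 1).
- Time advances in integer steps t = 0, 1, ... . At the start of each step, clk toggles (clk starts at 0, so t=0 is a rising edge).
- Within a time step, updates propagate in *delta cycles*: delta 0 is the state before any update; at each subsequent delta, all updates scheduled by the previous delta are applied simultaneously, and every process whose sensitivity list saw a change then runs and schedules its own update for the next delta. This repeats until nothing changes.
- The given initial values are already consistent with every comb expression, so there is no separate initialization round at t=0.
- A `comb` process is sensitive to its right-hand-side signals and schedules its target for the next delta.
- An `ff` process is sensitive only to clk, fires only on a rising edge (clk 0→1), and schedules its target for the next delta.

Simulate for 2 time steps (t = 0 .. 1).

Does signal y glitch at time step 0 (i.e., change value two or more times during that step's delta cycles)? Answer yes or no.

[bits: r,y,v,z,p,x,q,u,clk]
t=0: Δ0=011011110 Δ1=011011111 Δ2=010011111 Δ3=110110101 Δ4=100000001 Δ5=000000001 | 5Δ
t=1: Δ0=000000001 Δ1=000000000 | 1Δ

no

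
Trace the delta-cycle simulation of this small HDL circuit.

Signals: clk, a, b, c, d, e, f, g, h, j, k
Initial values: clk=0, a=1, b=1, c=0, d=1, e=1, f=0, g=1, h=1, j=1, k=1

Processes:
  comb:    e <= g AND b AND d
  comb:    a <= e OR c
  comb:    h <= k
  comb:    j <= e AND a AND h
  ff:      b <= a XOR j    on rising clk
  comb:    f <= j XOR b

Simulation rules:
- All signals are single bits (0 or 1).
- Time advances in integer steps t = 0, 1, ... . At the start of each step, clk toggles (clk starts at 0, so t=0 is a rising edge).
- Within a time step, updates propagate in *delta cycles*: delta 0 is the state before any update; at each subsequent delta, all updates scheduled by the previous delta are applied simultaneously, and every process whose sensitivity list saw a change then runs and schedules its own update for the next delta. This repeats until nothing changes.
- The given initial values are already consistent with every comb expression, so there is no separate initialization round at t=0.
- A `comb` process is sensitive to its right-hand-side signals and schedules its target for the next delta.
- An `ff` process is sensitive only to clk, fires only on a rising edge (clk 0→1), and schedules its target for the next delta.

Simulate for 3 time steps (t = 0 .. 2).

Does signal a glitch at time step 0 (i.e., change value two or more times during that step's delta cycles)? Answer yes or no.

t=0 Δ0: k=1 e=1 clk=0 j=1 g=1 d=1 b=1 h=1 c=0 a=1 f=0
  Δ1: clk:0→1
  Δ2: b:1→0
  Δ3: e:1→0, f:0→1
  Δ4: j:1→0, a:1→0
  Δ5: f:1→0
  (5Δ to stable)
t=1 Δ0: k=1 e=0 clk=1 j=0 g=1 d=1 b=0 h=1 c=0 a=0 f=0
  Δ1: clk:1→0
  (1Δ to stable)
t=2 Δ0: k=1 e=0 clk=0 j=0 g=1 d=1 b=0 h=1 c=0 a=0 f=0
  Δ1: clk:0→1
  (1Δ to stable)

no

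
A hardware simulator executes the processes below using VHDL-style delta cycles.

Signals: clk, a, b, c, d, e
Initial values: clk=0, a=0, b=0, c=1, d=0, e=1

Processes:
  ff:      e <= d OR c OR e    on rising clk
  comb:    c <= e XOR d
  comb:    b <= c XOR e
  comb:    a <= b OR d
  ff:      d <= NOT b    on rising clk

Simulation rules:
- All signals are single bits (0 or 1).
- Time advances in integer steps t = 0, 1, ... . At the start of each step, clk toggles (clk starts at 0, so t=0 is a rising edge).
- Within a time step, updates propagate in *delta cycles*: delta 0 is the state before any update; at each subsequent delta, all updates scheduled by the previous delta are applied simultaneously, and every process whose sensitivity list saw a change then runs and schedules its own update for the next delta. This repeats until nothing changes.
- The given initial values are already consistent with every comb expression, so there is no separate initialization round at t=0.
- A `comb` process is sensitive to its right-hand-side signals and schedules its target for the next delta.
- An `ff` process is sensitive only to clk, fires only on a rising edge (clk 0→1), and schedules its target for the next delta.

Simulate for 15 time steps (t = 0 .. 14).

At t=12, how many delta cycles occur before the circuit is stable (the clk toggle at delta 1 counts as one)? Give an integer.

t=0 Δ0: a=0 clk=0 c=1 b=0 e=1 d=0
  Δ1: clk:0→1
  Δ2: d:0→1
  Δ3: a:0→1, c:1→0
  Δ4: b:0→1
  (4Δ to stable)
t=1 Δ0: a=1 clk=1 c=0 b=1 e=1 d=1
  Δ1: clk:1→0
  (1Δ to stable)
t=2 Δ0: a=1 clk=0 c=0 b=1 e=1 d=1
  Δ1: clk:0→1
  Δ2: d:1→0
  Δ3: c:0→1
  Δ4: b:1→0
  Δ5: a:1→0
  (5Δ to stable)
t=3 Δ0: a=0 clk=1 c=1 b=0 e=1 d=0
  Δ1: clk:1→0
  (1Δ to stable)
t=4 Δ0: a=0 clk=0 c=1 b=0 e=1 d=0
  Δ1: clk:0→1
  Δ2: d:0→1
  Δ3: a:0→1, c:1→0
  Δ4: b:0→1
  (4Δ to stable)
t=5 Δ0: a=1 clk=1 c=0 b=1 e=1 d=1
  Δ1: clk:1→0
  (1Δ to stable)
t=6 Δ0: a=1 clk=0 c=0 b=1 e=1 d=1
  Δ1: clk:0→1
  Δ2: d:1→0
  Δ3: c:0→1
  Δ4: b:1→0
  Δ5: a:1→0
  (5Δ to stable)
t=7 Δ0: a=0 clk=1 c=1 b=0 e=1 d=0
  Δ1: clk:1→0
  (1Δ to stable)
t=8 Δ0: a=0 clk=0 c=1 b=0 e=1 d=0
  Δ1: clk:0→1
  Δ2: d:0→1
  Δ3: a:0→1, c:1→0
  Δ4: b:0→1
  (4Δ to stable)
t=9 Δ0: a=1 clk=1 c=0 b=1 e=1 d=1
  Δ1: clk:1→0
  (1Δ to stable)
t=10 Δ0: a=1 clk=0 c=0 b=1 e=1 d=1
  Δ1: clk:0→1
  Δ2: d:1→0
  Δ3: c:0→1
  Δ4: b:1→0
  Δ5: a:1→0
  (5Δ to stable)
t=11 Δ0: a=0 clk=1 c=1 b=0 e=1 d=0
  Δ1: clk:1→0
  (1Δ to stable)
t=12 Δ0: a=0 clk=0 c=1 b=0 e=1 d=0
  Δ1: clk:0→1
  Δ2: d:0→1
  Δ3: a:0→1, c:1→0
  Δ4: b:0→1
  (4Δ to stable)
t=13 Δ0: a=1 clk=1 c=0 b=1 e=1 d=1
  Δ1: clk:1→0
  (1Δ to stable)
t=14 Δ0: a=1 clk=0 c=0 b=1 e=1 d=1
  Δ1: clk:0→1
  Δ2: d:1→0
  Δ3: c:0→1
  Δ4: b:1→0
  Δ5: a:1→0
  (5Δ to stable)

4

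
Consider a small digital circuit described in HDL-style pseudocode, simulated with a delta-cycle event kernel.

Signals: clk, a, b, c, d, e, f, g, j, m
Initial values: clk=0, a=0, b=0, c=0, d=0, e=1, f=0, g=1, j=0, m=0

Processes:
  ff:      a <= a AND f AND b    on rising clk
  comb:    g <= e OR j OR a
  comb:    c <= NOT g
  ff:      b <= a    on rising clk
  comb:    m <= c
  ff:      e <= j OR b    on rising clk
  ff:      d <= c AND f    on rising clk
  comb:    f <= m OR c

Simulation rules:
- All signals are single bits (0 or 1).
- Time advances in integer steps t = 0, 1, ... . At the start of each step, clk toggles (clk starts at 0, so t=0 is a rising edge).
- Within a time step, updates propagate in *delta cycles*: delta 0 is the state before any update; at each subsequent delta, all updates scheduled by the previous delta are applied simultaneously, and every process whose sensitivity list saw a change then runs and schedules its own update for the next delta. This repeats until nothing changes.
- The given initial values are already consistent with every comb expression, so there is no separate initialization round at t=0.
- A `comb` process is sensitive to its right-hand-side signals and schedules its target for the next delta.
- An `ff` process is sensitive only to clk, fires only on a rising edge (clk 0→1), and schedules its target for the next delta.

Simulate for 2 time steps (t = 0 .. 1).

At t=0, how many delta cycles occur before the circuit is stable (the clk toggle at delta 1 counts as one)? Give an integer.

5

t=0 Δ0: f=0 j=0 e=1 d=0 c=0 clk=0 b=0 m=0 g=1 a=0
  Δ1: clk:0→1
  Δ2: e:1→0
  Δ3: g:1→0
  Δ4: c:0→1
  Δ5: f:0→1, m:0→1
  (5Δ to stable)
t=1 Δ0: f=1 j=0 e=0 d=0 c=1 clk=1 b=0 m=1 g=0 a=0
  Δ1: clk:1→0
  (1Δ to stable)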